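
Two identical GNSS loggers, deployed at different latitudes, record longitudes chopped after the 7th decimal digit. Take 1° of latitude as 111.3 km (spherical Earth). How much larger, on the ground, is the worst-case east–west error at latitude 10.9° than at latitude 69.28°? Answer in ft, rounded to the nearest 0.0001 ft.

Truncating at 7 decimal places can drop up to a full unit in the last place, so the longitude may be off by as much as 1e-07°.
Error at 10.9° = 1e-07° × 111300 × cos 10.9° ≈ 0.01113 × 0.9820 = 0.010929 m.
At 69.28°: 1e-07° × 111300 × cos 69.28° = 1e-07 × 111300 × 0.3538 ≈ 0.0039378 m.
So the lower-latitude error exceeds the higher by 0.010929 − 0.0039378 = 0.0069914 m.
In feet: 0.00699139 m ÷ 0.3048 ≈ 0.022938 ft.

0.0229 ft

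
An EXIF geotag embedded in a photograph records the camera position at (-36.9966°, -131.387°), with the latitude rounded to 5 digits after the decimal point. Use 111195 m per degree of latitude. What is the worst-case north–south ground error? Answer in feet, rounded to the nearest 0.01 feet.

1.82 feet

Rounding to 5 decimal places leaves the latitude within ±5e-06° of the true value.
So the N–S error is at most 5e-06 × 111195 = 0.555975 m.
In feet: 0.555975 m ÷ 0.3048 ≈ 1.8241 ft.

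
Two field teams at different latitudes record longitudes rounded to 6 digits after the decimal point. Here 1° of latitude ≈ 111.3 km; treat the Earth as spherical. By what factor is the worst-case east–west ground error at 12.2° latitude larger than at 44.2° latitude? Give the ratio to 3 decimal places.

Rounding to 6 decimal places leaves the longitude within ±5e-07° of the true value.
Error at 12.2° = 5e-07° × 111300 × cos 12.2° ≈ 0.05565 × 0.9774 = 0.054393 m.
Error at 44.2° = 5e-07° × 111300 × cos 44.2° ≈ 0.05565 × 0.7169 = 0.039896 m.
Ratio: 0.054393 / 0.039896 = cos 12.2° / cos 44.2° ≈ 1.3634.

1.363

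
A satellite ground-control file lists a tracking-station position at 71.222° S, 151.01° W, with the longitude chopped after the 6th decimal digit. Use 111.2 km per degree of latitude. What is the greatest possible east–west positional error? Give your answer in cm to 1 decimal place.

Truncating at 6 decimal places can drop up to a full unit in the last place, so the longitude may be off by as much as 1e-06°.
At latitude 71.222° a degree of longitude spans 111200 m × cos 71.222° = 111200 × 0.3219 ≈ 35795.5 m.
East–west error: 1e-06° × 35795.5 m/° ≈ 0.0357955 m.
That is 0.0357955 m = 3.5796 cm.

3.6 cm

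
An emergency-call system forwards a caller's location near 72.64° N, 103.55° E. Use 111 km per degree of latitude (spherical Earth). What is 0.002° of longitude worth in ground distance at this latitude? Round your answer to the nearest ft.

217 ft

At 72.64° a degree of longitude is 111000 × cos 72.64° ≈ 33119.6 m, so 0.002° corresponds to 66.2391 m.
In feet: 66.2391 m ÷ 0.3048 ≈ 217.32 ft.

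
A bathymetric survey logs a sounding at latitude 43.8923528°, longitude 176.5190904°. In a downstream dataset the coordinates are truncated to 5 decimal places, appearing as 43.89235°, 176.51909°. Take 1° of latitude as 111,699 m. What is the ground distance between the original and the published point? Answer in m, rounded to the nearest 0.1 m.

0.3 m

The latitude changed by +0.0000028° and the longitude by +0.0000004°.
N–S: 0.0000028° × 111699 m/° = 0.312757 m.
East–west at this latitude: 0.0000004° × 111699 × cos 43.8924° ≈ 0.0000004 × 80495.2 = 0.0321981 m.
Distance: √(0.312757² + 0.0321981²) ≈ 0.31441 m.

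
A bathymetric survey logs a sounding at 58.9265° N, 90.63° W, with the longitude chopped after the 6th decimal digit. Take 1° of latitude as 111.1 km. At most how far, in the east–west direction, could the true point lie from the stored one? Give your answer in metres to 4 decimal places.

Truncating at 6 decimal places can drop up to a full unit in the last place, so the longitude may be off by as much as 1e-06°.
Parallels shrink by cos φ, so at 58.9265° a degree of longitude is 111100 × 0.5161 ≈ 57342.8 m.
So at most 1e-06° × 57342.8 ≈ 0.0573428 m east–west.

0.0573 metres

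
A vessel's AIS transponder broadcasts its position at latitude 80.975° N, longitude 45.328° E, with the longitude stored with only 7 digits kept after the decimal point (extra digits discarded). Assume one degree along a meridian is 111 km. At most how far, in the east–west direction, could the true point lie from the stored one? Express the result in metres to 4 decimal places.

Truncating at 7 decimal places can drop up to a full unit in the last place, so the longitude may be off by as much as 1e-07°.
At latitude 80.975° a degree of longitude spans 111000 m × cos 80.975° = 111000 × 0.1569 ≈ 17412.1 m.
So at most 1e-07° × 17412.1 ≈ 0.00174121 m east–west.

0.0017 metres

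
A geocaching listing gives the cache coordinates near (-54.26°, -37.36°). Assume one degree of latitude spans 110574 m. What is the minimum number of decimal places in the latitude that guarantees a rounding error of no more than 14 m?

One degree of latitude covers 110574 m.
With N decimal places the half-ulp bound is 0.5·10⁻ᴺ°, or 0.5·10⁻ᴺ × 110574 m on the ground.
Need 0.5 × 110574 × 10⁻ᴺ ≤ 14 → 10⁻ᴺ ≤ 2.532e-04, so N ≥ 3.60.
So 4 decimal places suffice (5.53 m); 3 would allow up to 55.3 m.

4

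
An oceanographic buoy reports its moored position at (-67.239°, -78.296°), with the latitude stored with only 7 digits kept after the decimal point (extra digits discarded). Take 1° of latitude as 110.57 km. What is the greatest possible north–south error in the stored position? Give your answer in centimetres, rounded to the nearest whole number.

Truncating at 7 decimal places can drop up to a full unit in the last place, so the latitude may be off by as much as 1e-07°.
Along the meridian that is 1e-07° × 110570 m/° = 0.011057 m.
That is 0.011057 m = 1.1057 cm.

1 centimetres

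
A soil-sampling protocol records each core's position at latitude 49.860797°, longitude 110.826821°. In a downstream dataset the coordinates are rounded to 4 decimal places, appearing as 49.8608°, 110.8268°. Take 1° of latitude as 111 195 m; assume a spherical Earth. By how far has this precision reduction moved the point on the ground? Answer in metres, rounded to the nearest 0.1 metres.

Δlat = 49.860797 − 49.8608 = -0.000003°; Δlon = 110.826821 − 110.8268 = +0.000021°.
North–south shift: -0.000003 × 111195 = -0.333585 m.
E–W at 49.8608°: 0.000021° × 111195 × cos 49.8608° = 0.000021 × 111195 × 0.6446 ≈ 1.50531 m.
Distance: √(0.333585² + 1.50531²) ≈ 1.54183 m.

1.5 metres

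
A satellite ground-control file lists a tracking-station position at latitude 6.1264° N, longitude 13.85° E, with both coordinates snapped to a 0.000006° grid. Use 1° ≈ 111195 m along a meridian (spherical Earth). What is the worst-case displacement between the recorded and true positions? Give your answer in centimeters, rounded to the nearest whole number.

With a 0.000006° grid the true value lies within half a step, ±0.000006°/2 = ±3e-06°, of the stored one.
North–south component: 3e-06° × 111195 = 0.333585 m.
Longitude error → 3e-06 × 111195 × cos 6.1264° = 3e-06 × 111195 × 0.9943 ≈ 0.33168 m.
The two errors are perpendicular, so the maximum displacement is √(0.333585² + 0.33168²) ≈ 0.470415 m.
That is 0.470415 m = 47.042 cm.

47 centimeters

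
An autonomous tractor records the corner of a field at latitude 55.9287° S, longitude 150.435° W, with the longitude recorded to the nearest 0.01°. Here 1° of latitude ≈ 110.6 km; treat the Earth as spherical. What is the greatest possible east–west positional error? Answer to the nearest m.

Rounding to 2 decimal places leaves the longitude within ±0.005° of the true value.
One degree of longitude at 55.9287° is 110600 × cos 55.9287° ≈ 110600 × 0.5602 = 61960.8 m.
So at most 0.005° × 61960.8 ≈ 309.804 m east–west.

310 m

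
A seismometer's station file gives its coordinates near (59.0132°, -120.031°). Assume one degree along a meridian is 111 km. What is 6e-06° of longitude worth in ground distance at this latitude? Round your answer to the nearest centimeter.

6e-06° of longitude at 59.0132° is 6e-06 × 111000 × cos 59.0132° ≈ 6e-06 × 57147.3 = 0.342884 m.
That is 0.342884 m = 34.288 cm.

34 centimeters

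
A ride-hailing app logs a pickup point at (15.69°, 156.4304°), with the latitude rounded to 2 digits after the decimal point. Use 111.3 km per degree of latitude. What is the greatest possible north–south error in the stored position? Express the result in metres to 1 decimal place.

Rounding to 2 decimal places leaves the latitude within ±0.005° of the true value.
So the N–S error is at most 0.005 × 111300 = 556.5 m.

556.5 metres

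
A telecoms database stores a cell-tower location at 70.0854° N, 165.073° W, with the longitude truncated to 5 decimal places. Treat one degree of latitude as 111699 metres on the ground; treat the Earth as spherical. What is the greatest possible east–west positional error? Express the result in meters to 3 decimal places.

Truncating at 5 decimal places can drop up to a full unit in the last place, so the longitude may be off by as much as 1e-05°.
At latitude 70.0854° a degree of longitude spans 111699 m × cos 70.0854° = 111699 × 0.3406 ≈ 38046.8 m.
Maximum E–W displacement: 1e-05 × 38046.8 = 0.380468 m.

0.380 meters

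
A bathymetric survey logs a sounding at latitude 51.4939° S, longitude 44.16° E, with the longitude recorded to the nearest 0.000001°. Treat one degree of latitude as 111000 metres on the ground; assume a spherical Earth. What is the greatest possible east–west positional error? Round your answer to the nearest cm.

Rounding to 6 decimal places leaves the longitude within ±5e-07° of the true value.
One degree of longitude at 51.4939° is 111000 × cos 51.4939° ≈ 111000 × 0.6226 = 69108.4 m.
So at most 5e-07° × 69108.4 ≈ 0.0345542 m east–west.
That is 0.0345542 m = 3.4554 cm.

3 cm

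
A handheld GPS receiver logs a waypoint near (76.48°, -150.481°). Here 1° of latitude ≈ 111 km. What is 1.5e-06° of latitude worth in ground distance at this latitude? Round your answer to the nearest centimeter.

1.5e-06° × 111000 m/° = 0.1665 m.
That is 0.1665 m = 16.65 cm.

17 centimeters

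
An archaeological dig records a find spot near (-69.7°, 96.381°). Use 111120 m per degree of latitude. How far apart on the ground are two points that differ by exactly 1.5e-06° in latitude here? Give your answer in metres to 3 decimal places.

1.5e-06° × 111120 m/° = 0.16668 m.

0.167 metres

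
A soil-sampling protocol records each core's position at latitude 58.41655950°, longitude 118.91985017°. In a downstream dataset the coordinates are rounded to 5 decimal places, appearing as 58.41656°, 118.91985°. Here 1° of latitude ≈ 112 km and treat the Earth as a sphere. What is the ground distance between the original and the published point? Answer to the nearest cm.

6 cm

Δlat = 58.41655950 − 58.41656 = -0.00000050°; Δlon = 118.91985017 − 118.91985 = +0.00000017°.
N–S: -0.00000050° × 112000 m/° = -0.056 m.
East–west at this latitude: 0.00000017° × 112000 × cos 58.4166° ≈ 0.00000017 × 58658.8 = 0.009972 m.
Hypotenuse of the two orthogonal shifts: √(0.056² + 0.009972²) = 0.0568809 m.
That is 0.0568809 m = 5.6881 cm.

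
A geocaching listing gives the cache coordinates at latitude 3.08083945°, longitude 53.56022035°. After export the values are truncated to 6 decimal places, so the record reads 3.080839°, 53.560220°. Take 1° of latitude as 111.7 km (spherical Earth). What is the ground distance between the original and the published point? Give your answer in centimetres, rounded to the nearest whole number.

Δlat = 3.08083945 − 3.080839 = +0.00000045°; Δlon = 53.56022035 − 53.560220 = +0.00000035°.
N–S: 0.00000045° × 111700 m/° = 0.050265 m.
East–west at this latitude: 0.00000035° × 111700 × cos 3.08084° ≈ 0.00000035 × 111539 = 0.0390385 m.
Combined displacement = (0.050265² + 0.0390385²)^½ ≈ 0.0636441 m.
That is 0.0636441 m = 6.3644 cm.

6 centimetres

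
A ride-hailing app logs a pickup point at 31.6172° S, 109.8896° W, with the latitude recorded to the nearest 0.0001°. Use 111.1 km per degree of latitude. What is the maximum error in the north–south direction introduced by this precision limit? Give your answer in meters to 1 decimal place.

Rounding to 4 decimal places leaves the latitude within ±5e-05° of the true value.
North–south distance: 5e-05° × 111100 m/° = 5.555 m.

5.6 meters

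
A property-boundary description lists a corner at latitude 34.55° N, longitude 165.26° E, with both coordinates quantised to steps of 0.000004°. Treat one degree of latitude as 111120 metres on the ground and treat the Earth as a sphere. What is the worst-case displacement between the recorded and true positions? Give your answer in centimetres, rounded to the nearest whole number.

With a 0.000004° grid the true value lies within half a step, ±0.000004°/2 = ±2e-06°, of the stored one.
N–S: 2e-06° × 111120 m/° = 0.22224 m.
Longitude error → 2e-06 × 111120 × cos 34.55° = 2e-06 × 111120 × 0.8236 ≈ 0.183044 m.
Combining orthogonally: (0.22224² + 0.183044²)^½ ≈ 0.287916 m.
That is 0.287916 m = 28.792 cm.

29 centimetres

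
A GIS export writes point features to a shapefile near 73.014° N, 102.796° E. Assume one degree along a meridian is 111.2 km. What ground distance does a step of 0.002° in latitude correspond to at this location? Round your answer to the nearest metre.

222 metres

0.002° × 111200 m/° = 222.4 m.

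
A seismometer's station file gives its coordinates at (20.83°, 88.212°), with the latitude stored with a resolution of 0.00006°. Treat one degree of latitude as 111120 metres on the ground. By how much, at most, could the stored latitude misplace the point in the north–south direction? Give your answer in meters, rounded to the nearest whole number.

With a 0.00006° grid the true value lies within half a step, ±0.00006°/2 = ±3e-05°, of the stored one.
So the N–S error is at most 3e-05 × 111120 = 3.3336 m.

3 meters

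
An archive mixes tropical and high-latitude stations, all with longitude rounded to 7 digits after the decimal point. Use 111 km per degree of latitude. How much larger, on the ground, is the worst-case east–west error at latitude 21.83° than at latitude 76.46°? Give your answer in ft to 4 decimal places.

0.0126 ft

Rounding to 7 decimal places leaves the longitude within ±5e-08° of the true value.
At 21.83°: 5e-08° × 111000 × cos 21.83° = 5e-08 × 111000 × 0.9283 ≈ 0.005152 m.
Error at 76.46° = 5e-08° × 111000 × cos 76.46° ≈ 0.00555 × 0.2341 = 0.0012994 m.
Difference: 0.005152 − 0.0012994 = 0.0038526 m.
In feet: 0.00385263 m ÷ 0.3048 ≈ 0.01264 ft.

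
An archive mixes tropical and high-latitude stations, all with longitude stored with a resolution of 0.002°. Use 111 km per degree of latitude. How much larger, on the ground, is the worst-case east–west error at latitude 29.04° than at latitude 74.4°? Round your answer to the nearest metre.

67 metres

With a 0.002° grid the true value lies within half a step, ±0.002°/2 = ±0.001°, of the stored one.
Error at 29.04° = 0.001° × 111000 × cos 29.04° ≈ 111 × 0.8743 = 97.045 m.
Error at 74.4° = 0.001° × 111000 × cos 74.4° ≈ 111 × 0.2689 = 29.85 m.
So the lower-latitude error exceeds the higher by 97.045 − 29.85 = 67.195 m.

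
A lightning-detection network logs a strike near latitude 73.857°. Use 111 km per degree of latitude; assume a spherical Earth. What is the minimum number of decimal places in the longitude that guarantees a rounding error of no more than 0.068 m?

At 73.857° one degree of longitude covers 111000 × cos 73.857° ≈ 111000 × 0.2780 ≈ 30862 m.
Rounding to N decimal places gives at most 0.5 × 10⁻ᴺ degrees of error, i.e. 0.5 × 10⁻ᴺ × 30862 m.
Need 0.5 × 30862 × 10⁻ᴺ ≤ 0.068 → 10⁻ᴺ ≤ 4.407e-06, so N ≥ 5.36.
So 6 decimal places suffice (0.0154 m); 5 would allow up to 0.154 m.

6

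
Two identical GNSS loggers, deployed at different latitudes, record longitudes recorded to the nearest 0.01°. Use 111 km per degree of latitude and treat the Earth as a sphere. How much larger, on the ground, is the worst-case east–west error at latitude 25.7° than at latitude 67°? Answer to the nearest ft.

929 ft

Rounding to 2 decimal places leaves the longitude within ±0.005° of the true value.
Error at 25.7° = 0.005° × 111000 × cos 25.7° ≈ 555 × 0.9011 = 500.1 m.
At 67°: 0.005° × 111000 × cos 67° = 0.005 × 111000 × 0.3907 ≈ 216.86 m.
Difference: 500.1 − 216.86 = 283.24 m.
Converting: 283.242 m × 3.2808 ft/m ≈ 929.27 ft.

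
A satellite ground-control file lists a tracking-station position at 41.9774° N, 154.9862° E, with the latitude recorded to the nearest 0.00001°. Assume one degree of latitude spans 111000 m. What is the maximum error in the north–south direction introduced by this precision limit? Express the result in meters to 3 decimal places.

0.555 meters

Rounding to 5 decimal places leaves the latitude within ±5e-06° of the true value.
North–south distance: 5e-06° × 111000 m/° = 0.555 m.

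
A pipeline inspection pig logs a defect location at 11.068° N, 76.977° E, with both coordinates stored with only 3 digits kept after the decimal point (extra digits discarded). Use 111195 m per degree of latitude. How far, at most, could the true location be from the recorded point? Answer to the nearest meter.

156 meters

Truncating at 3 decimal places can drop up to a full unit in the last place, so each coordinate may be off by as much as 0.001°.
Latitude error → 0.001 × 111195 = 111.195 m along the meridian.
Longitude error → 0.001 × 111195 × cos 11.068° = 0.001 × 111195 × 0.9814 ≈ 109.127 m.
Combining orthogonally: (111.195² + 109.127²)^½ ≈ 155.798 m.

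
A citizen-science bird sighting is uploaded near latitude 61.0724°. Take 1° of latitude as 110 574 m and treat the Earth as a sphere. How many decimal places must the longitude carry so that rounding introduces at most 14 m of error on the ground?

4 decimal places

At 61.0724° one degree of longitude covers 110574 × cos 61.0724° ≈ 110574 × 0.4837 ≈ 53485.1 m.
Rounding to N decimal places gives at most 0.5 × 10⁻ᴺ degrees of error, i.e. 0.5 × 10⁻ᴺ × 53485.1 m.
Need 0.5 × 53485.1 × 10⁻ᴺ ≤ 14 → 10⁻ᴺ ≤ 5.235e-04, so N ≥ 3.28.
N = 3 would give 26.7 m (too coarse); N = 4 gives 2.67 m ≤ 14 m.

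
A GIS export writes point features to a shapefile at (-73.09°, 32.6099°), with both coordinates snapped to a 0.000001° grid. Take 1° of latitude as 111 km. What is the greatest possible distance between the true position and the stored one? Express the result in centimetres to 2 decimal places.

With a 0.000001° grid the true value lies within half a step, ±0.000001°/2 = ±5e-07°, of the stored one.
North–south component: 5e-07° × 111000 = 0.0555 m.
Longitude error → 5e-07 × 111000 × cos 73.09° = 5e-07 × 111000 × 0.2909 ≈ 0.0161432 m.
The two errors are perpendicular, so the maximum displacement is √(0.0555² + 0.0161432²) ≈ 0.0578001 m.
That is 0.0578001 m = 5.78 cm.

5.78 centimetres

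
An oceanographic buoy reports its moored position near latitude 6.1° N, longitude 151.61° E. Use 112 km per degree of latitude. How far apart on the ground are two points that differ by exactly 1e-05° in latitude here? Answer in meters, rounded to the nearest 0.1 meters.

1.1 meters

Along a meridian 1e-05° is 1e-05 × 112000 = 1.12 m.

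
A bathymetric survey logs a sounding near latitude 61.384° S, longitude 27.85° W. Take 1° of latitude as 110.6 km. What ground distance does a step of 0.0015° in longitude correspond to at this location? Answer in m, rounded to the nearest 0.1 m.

79.5 m

One degree of longitude here spans 110600 × cos 61.384° = 110600 × 0.4789 ≈ 52970.4 m; 0.0015° of that is 79.4557 m.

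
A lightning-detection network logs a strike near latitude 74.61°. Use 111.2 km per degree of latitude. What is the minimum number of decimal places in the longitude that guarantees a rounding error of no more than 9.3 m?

At 74.61° one degree of longitude covers 111200 × cos 74.61° ≈ 111200 × 0.2654 ≈ 29511.1 m.
With N decimal places the half-ulp bound is 0.5·10⁻ᴺ°, or 0.5·10⁻ᴺ × 29511.1 m on the ground.
Need 0.5 × 29511.1 × 10⁻ᴺ ≤ 9.3 → 10⁻ᴺ ≤ 6.303e-04, so N ≥ 3.20.
So 4 decimal places suffice (1.48 m); 3 would allow up to 14.8 m.

4 decimal places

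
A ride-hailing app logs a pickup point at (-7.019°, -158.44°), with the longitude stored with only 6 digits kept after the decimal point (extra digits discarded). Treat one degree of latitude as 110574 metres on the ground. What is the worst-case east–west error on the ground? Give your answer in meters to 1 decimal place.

Truncating at 6 decimal places can drop up to a full unit in the last place, so the longitude may be off by as much as 1e-06°.
At latitude 7.019° a degree of longitude spans 110574 m × cos 7.019° = 110574 × 0.9925 ≈ 109745 m.
East–west error: 1e-06° × 109745 m/° ≈ 0.109745 m.

0.1 meters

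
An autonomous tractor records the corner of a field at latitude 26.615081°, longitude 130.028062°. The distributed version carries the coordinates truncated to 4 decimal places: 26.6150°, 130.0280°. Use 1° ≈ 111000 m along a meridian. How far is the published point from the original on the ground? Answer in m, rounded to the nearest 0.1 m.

10.9 m

Δlat = 26.615081 − 26.6150 = +0.000081°; Δlon = 130.028062 − 130.0280 = +0.000062°.
N–S: 0.000081° × 111000 m/° = 8.991 m.
E–W at 26.615°: 0.000062° × 111000 × cos 26.615° = 0.000062 × 111000 × 0.8940 ≈ 6.15276 m.
Combined displacement = (8.991² + 6.15276²)^½ ≈ 10.8947 m.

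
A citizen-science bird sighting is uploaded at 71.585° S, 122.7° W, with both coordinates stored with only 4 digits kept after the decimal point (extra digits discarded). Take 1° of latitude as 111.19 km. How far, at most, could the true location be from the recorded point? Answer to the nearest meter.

Truncating at 4 decimal places can drop up to a full unit in the last place, so each coordinate may be off by as much as 0.0001°.
North–south component: 0.0001° × 111190 = 11.119 m.
E–W at 71.585°: 0.0001° × 111190 × cos 71.585° = 0.0001 × 111190 × 0.3159 ≈ 3.51246 m.
Worst case both components are at the extreme and orthogonal: √(11.119² + 3.51246²) ≈ 11.6606 m.

12 meters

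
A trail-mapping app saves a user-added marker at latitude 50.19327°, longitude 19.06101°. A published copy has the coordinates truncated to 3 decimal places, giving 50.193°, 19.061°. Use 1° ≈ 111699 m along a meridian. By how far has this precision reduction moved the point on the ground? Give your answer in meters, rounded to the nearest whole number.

The latitude changed by +0.00027° and the longitude by +0.00001°.
North–south shift: 0.00027 × 111699 = 30.1587 m.
E–W at 50.193°: 0.00001° × 111699 × cos 50.193° = 0.00001 × 111699 × 0.6402 ≈ 0.715101 m.
Hypotenuse of the two orthogonal shifts: √(30.1587² + 0.715101²) = 30.1672 m.

30 meters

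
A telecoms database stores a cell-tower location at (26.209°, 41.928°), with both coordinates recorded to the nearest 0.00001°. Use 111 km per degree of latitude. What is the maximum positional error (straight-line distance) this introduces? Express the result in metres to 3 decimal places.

0.746 metres

Rounding to 5 decimal places leaves each coordinate within ±5e-06° of the true value.
North–south component: 5e-06° × 111000 = 0.555 m.
East–west component at 26.209°: 5e-06° × 111000 × cos 26.209° ≈ 5e-06 × 99588 ≈ 0.49794 m.
The two errors are perpendicular, so the maximum displacement is √(0.555² + 0.49794²) ≈ 0.745633 m.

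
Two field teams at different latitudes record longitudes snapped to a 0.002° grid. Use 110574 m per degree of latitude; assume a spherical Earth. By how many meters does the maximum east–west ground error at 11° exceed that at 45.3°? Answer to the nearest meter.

31 meters

With a 0.002° grid the true value lies within half a step, ±0.002°/2 = ±0.001°, of the stored one.
At 11°: 0.001° × 110574 × cos 11° = 0.001 × 110574 × 0.9816 ≈ 108.54 m.
At 45.3°: 0.001° × 110574 × cos 45.3° = 0.001 × 110574 × 0.7034 ≈ 77.777 m.
So the lower-latitude error exceeds the higher by 108.54 − 77.777 = 30.765 m.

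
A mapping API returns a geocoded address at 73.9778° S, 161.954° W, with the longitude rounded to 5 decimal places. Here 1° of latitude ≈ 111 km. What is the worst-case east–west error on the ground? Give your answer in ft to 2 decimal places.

0.50 ft

Rounding to 5 decimal places leaves the longitude within ±5e-06° of the true value.
Parallels shrink by cos φ, so at 73.9778° a degree of longitude is 111000 × 0.2760 ≈ 30637.1 m.
East–west error: 5e-06° × 30637.1 m/° ≈ 0.153185 m.
In feet: 0.153185 m ÷ 0.3048 ≈ 0.50258 ft.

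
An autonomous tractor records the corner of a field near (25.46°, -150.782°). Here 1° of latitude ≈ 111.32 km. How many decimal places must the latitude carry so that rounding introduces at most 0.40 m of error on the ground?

One degree of latitude covers 111320 m.
Rounding to N decimal places gives at most 0.5 × 10⁻ᴺ degrees of error, i.e. 0.5 × 10⁻ᴺ × 111320 m.
Setting 55660 × 10⁻ᴺ ≤ 0.40 gives 10ᴺ ≥ 1.392e+05, i.e. N ≥ 5.14.
N = 5 would give 0.557 m (too coarse); N = 6 gives 0.0557 m ≤ 0.40 m.

6 decimal places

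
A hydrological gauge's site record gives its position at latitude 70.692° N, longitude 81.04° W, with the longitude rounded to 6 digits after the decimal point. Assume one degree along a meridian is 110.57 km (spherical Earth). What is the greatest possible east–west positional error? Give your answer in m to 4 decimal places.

Rounding to 6 decimal places leaves the longitude within ±5e-07° of the true value.
Parallels shrink by cos φ, so at 70.692° a degree of longitude is 110570 × 0.3306 ≈ 36559.5 m.
East–west error: 5e-07° × 36559.5 m/° ≈ 0.0182798 m.

0.0183 m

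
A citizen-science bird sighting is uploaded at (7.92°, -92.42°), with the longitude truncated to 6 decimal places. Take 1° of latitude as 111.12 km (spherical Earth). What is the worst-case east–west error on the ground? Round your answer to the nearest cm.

11 cm

Truncating at 6 decimal places can drop up to a full unit in the last place, so the longitude may be off by as much as 1e-06°.
One degree of longitude at 7.92° is 111120 × cos 7.92° ≈ 111120 × 0.9905 = 110060 m.
East–west error: 1e-06° × 110060 m/° ≈ 0.11006 m.
That is 0.11006 m = 11.006 cm.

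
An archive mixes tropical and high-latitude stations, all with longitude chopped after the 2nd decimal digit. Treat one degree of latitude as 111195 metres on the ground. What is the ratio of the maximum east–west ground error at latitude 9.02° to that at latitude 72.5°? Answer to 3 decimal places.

Truncating at 2 decimal places can drop up to a full unit in the last place, so the longitude may be off by as much as 0.01°.
At 9.02°: 0.01° × 111195 × cos 9.02° = 0.01 × 111195 × 0.9876 ≈ 1098.2 m.
At 72.5°: 0.01° × 111195 × cos 72.5° = 0.01 × 111195 × 0.3007 ≈ 334.37 m.
Ratio: 1098.2 / 334.37 = cos 9.02° / cos 72.5° ≈ 3.2844.

3.284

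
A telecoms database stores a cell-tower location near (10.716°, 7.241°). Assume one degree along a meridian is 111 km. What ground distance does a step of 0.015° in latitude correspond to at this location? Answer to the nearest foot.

0.015° × 111000 m/° = 1665 m.
In feet: 1665 m ÷ 0.3048 ≈ 5462.6 ft.

5463 feet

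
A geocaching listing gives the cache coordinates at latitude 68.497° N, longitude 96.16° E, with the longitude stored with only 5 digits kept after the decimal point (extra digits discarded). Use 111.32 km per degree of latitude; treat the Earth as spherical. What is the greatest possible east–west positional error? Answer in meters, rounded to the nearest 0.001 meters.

0.408 meters

Truncating at 5 decimal places can drop up to a full unit in the last place, so the longitude may be off by as much as 1e-05°.
Parallels shrink by cos φ, so at 68.497° a degree of longitude is 111320 × 0.3665 ≈ 40804.3 m.
Maximum E–W displacement: 1e-05 × 40804.3 = 0.408043 m.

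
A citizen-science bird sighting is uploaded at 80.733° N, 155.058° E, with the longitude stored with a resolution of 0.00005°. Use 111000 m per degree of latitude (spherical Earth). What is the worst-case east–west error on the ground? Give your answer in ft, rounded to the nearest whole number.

With a 0.00005° grid the true value lies within half a step, ±0.00005°/2 = ±2.5e-05°, of the stored one.
At latitude 80.733° a degree of longitude spans 111000 m × cos 80.733° = 111000 × 0.1610 ≈ 17874.9 m.
Maximum E–W displacement: 2.5e-05 × 17874.9 = 0.446873 m.
Converting: 0.446873 m × 3.2808 ft/m ≈ 1.4661 ft.

1 ft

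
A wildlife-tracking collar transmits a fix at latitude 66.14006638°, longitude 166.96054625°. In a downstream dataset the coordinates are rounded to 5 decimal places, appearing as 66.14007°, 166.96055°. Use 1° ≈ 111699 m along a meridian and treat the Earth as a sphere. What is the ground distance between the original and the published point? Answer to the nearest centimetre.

44 centimetres

Δlat = 66.14006638 − 66.14007 = -0.00000362°; Δlon = 166.96054625 − 166.96055 = -0.00000375°.
North–south shift: -0.00000362 × 111699 = -0.40435 m.
E–W at 66.1401°: -0.00000375° × 111699 × cos 66.1401° = -0.00000375 × 111699 × 0.4045 ≈ -0.169434 m.
Combined displacement = (0.40435² + 0.169434²)^½ ≈ 0.438414 m.
That is 0.438414 m = 43.841 cm.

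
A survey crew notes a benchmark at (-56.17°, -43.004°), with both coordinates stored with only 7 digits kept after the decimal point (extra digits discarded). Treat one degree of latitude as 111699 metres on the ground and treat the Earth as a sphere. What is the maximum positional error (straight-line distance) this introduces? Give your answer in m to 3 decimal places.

0.013 m

Truncating at 7 decimal places can drop up to a full unit in the last place, so each coordinate may be off by as much as 1e-07°.
N–S: 1e-07° × 111699 m/° = 0.0111699 m.
East–west component at 56.17°: 1e-07° × 111699 × cos 56.17° ≈ 1e-07 × 62186.3 ≈ 0.00621863 m.
Combining orthogonally: (0.0111699² + 0.00621863²)^½ ≈ 0.0127843 m.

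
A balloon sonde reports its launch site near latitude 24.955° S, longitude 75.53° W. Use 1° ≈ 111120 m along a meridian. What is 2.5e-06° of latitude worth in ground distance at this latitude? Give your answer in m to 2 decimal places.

2.5e-06° × 111120 m/° = 0.2778 m.

0.28 m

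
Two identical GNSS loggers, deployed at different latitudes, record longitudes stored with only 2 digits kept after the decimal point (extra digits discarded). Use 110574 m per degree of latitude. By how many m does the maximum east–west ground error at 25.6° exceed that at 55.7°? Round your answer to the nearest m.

Truncating at 2 decimal places can drop up to a full unit in the last place, so the longitude may be off by as much as 0.01°.
At 25.6°: 0.01° × 110574 × cos 25.6° = 0.01 × 110574 × 0.9018 ≈ 997.19 m.
At 55.7°: 0.01° × 110574 × cos 55.7° = 0.01 × 110574 × 0.5635 ≈ 623.11 m.
Difference: 997.19 − 623.11 = 374.08 m.

374 m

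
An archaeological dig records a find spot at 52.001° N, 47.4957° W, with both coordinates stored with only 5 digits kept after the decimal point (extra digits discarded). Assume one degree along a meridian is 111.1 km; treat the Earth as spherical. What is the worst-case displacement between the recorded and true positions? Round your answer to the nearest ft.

Truncating at 5 decimal places can drop up to a full unit in the last place, so each coordinate may be off by as much as 1e-05°.
Latitude error → 1e-05 × 111100 = 1.111 m along the meridian.
Longitude error → 1e-05 × 111100 × cos 52.001° = 1e-05 × 111100 × 0.6156 ≈ 0.683985 m.
Combining orthogonally: (1.111² + 0.683985²)^½ ≈ 1.30467 m.
In feet: 1.30467 m ÷ 0.3048 ≈ 4.2804 ft.

4 ft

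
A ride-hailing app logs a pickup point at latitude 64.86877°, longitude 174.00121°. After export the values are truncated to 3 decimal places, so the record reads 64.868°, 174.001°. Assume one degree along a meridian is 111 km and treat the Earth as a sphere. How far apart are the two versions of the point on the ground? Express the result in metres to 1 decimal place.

86.0 metres

The latitude changed by +0.00077° and the longitude by +0.00021°.
North–south shift: 0.00077 × 111000 = 85.47 m.
E–W at 64.868°: 0.00021° × 111000 × cos 64.868° = 0.00021 × 111000 × 0.4247 ≈ 9.89988 m.
Distance: √(85.47² + 9.89988²) ≈ 86.0414 m.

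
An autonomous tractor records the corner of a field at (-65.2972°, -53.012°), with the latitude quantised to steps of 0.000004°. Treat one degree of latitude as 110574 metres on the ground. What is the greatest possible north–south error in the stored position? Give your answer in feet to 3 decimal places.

0.726 feet

With a 0.000004° grid the true value lies within half a step, ±0.000004°/2 = ±2e-06°, of the stored one.
North–south distance: 2e-06° × 110574 m/° = 0.221148 m.
Converting: 0.221148 m × 3.2808 ft/m ≈ 0.72555 ft.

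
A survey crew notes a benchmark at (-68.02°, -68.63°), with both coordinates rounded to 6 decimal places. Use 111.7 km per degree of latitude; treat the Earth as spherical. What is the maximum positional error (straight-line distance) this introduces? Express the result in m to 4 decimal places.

0.0596 m

Rounding to 6 decimal places leaves each coordinate within ±5e-07° of the true value.
Latitude error → 5e-07 × 111700 = 0.05585 m along the meridian.
E–W at 68.02°: 5e-07° × 111700 × cos 68.02° = 5e-07 × 111700 × 0.3743 ≈ 0.0209037 m.
Worst case both components are at the extreme and orthogonal: √(0.05585² + 0.0209037²) ≈ 0.0596338 m.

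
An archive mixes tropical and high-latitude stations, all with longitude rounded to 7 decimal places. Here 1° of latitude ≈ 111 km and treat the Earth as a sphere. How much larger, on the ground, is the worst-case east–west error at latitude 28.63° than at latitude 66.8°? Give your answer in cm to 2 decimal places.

Rounding to 7 decimal places leaves the longitude within ±5e-08° of the true value.
Error at 28.63° = 5e-08° × 111000 × cos 28.63° ≈ 0.00555 × 0.8777 = 0.0048714 m.
Error at 66.8° = 5e-08° × 111000 × cos 66.8° ≈ 0.00555 × 0.3939 = 0.0021864 m.
So the lower-latitude error exceeds the higher by 0.0048714 − 0.0021864 = 0.002685 m.
That is 0.00268504 m = 0.2685 cm.

0.27 cm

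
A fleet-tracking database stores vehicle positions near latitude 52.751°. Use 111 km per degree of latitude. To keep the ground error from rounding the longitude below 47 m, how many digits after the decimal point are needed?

At 52.751° one degree of longitude covers 111000 × cos 52.751° ≈ 111000 × 0.6053 ≈ 67186.1 m.
Rounding to N decimal places gives at most 0.5 × 10⁻ᴺ degrees of error, i.e. 0.5 × 10⁻ᴺ × 67186.1 m.
Setting 33593 × 10⁻ᴺ ≤ 47 gives 10ᴺ ≥ 714.7, i.e. N ≥ 2.85.
So 3 decimal places suffice (33.6 m); 2 would allow up to 336 m.

3 decimal places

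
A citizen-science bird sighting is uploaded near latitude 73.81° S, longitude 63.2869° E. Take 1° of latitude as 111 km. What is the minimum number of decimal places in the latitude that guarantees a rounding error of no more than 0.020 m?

One degree of latitude covers 111000 m.
With N decimal places the half-ulp bound is 0.5·10⁻ᴺ°, or 0.5·10⁻ᴺ × 111000 m on the ground.
Need 0.5 × 111000 × 10⁻ᴺ ≤ 0.020 → 10⁻ᴺ ≤ 3.604e-07, so N ≥ 6.44.
So 7 decimal places suffice (0.00555 m); 6 would allow up to 0.0555 m.

7 decimal places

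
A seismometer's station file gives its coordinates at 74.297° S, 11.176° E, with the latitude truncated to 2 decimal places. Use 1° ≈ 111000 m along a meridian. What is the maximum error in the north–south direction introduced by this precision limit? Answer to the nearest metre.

1110 metres

Truncating at 2 decimal places can drop up to a full unit in the last place, so the latitude may be off by as much as 0.01°.
North–south distance: 0.01° × 111000 m/° = 1110 m.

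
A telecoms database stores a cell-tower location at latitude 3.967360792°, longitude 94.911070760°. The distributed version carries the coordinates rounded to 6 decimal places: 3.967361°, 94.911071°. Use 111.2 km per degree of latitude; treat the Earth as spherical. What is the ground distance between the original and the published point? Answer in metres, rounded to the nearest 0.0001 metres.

0.0353 metres

The latitude changed by -0.000000208° and the longitude by -0.000000240°.
N–S: -0.000000208° × 111200 m/° = -0.0231296 m.
East–west at this latitude: -0.000000240° × 111200 × cos 3.96736° ≈ -0.000000240 × 110934 = -0.026624 m.
Combined displacement = (0.0231296² + 0.026624²)^½ ≈ 0.0352678 m.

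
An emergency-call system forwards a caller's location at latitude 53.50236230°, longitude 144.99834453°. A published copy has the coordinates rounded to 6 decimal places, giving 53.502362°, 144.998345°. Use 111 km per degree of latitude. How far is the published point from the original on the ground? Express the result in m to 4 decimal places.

0.0455 m

Δlat = 53.50236230 − 53.502362 = +0.00000030°; Δlon = 144.99834453 − 144.998345 = -0.00000047°.
North–south shift: 0.00000030 × 111000 = 0.0333 m.
E–W at 53.5024°: -0.00000047° × 111000 × cos 53.5024° = -0.00000047 × 111000 × 0.5948 ≈ -0.0310302 m.
Distance: √(0.0333² + 0.0310302²) ≈ 0.0455166 m.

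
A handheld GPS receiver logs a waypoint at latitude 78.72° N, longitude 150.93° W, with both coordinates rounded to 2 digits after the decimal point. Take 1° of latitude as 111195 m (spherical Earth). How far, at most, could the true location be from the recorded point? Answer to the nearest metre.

567 metres

Rounding to 2 decimal places leaves each coordinate within ±0.005° of the true value.
North–south component: 0.005° × 111195 = 555.975 m.
E–W at 78.72°: 0.005° × 111195 × cos 78.72° = 0.005 × 111195 × 0.1956 ≈ 108.751 m.
Combining orthogonally: (555.975² + 108.751²)^½ ≈ 566.511 m.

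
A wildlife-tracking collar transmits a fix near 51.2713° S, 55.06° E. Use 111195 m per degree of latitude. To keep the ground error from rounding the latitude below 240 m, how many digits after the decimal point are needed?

3

One degree of latitude covers 111195 m.
Rounding to N decimal places gives at most 0.5 × 10⁻ᴺ degrees of error, i.e. 0.5 × 10⁻ᴺ × 111195 m.
Setting 55597.5 × 10⁻ᴺ ≤ 240 gives 10ᴺ ≥ 231.7, i.e. N ≥ 2.36.
So 3 decimal places suffice (55.6 m); 2 would allow up to 556 m.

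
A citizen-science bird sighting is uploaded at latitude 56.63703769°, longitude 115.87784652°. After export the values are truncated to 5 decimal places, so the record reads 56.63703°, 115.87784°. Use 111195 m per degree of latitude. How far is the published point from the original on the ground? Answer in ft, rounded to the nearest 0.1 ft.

3.1 ft

Δlat = 56.63703769 − 56.63703 = +0.00000769°; Δlon = 115.87784652 − 115.87784 = +0.00000652°.
N–S: 0.00000769° × 111195 m/° = 0.85509 m.
East–west at this latitude: 0.00000652° × 111195 × cos 56.637° ≈ 0.00000652 × 61150.7 = 0.398703 m.
Hypotenuse of the two orthogonal shifts: √(0.85509² + 0.398703²) = 0.943473 m.
In feet: 0.943473 m ÷ 0.3048 ≈ 3.0954 ft.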